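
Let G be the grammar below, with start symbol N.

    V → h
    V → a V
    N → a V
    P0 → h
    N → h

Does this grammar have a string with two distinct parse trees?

(P0 is unreachable from N, so its rules don't affect L(N).) Each reachable nonterminal has at most one production per leading terminal, and all productions are right-linear; the derivation is determined token-by-token.

Unambiguous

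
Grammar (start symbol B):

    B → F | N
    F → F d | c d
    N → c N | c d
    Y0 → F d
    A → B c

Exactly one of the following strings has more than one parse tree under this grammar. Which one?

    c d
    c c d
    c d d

c d

c d: 2 trees
c c d: 1 tree
c d d: 1 tree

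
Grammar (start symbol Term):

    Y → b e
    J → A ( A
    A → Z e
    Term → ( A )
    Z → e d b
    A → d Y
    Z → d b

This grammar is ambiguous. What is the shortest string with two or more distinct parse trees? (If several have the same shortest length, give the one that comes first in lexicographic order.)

( d b e )

length 5: ( d b e ) has 2 parse trees

Two derivations of ( d b e ):
  Term ⇒ ( A ) ⇒ ( Z e ) ⇒ ( d b e )
  Term ⇒ ( A ) ⇒ ( d Y ) ⇒ ( d b e )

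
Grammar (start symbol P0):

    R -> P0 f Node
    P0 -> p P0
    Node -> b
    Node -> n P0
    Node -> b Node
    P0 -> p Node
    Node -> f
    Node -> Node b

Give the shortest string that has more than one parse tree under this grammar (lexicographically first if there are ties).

p b b

length 2: no string has ≥2 trees
length 3: p b b has 2 parse trees

Two derivations of p b b:
  P0 ⇒ p Node ⇒ p b Node ⇒ p b b
  P0 ⇒ p Node ⇒ p Node b ⇒ p b b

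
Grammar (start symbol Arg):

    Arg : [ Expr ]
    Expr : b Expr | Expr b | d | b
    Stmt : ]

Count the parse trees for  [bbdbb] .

6

Parse trees for [bbdbb]:
  [Arg [ [Expr b [Expr b [Expr [Expr [Expr d] b] b]]] ]]
  [Arg [ [Expr b [Expr [Expr b [Expr [Expr d] b]] b]] ]]
  [Arg [ [Expr b [Expr [Expr [Expr b [Expr d]] b] b]] ]]
  [Arg [ [Expr [Expr b [Expr b [Expr [Expr d] b]]] b] ]]
  [Arg [ [Expr [Expr b [Expr [Expr b [Expr d]] b]] b] ]]
  [Arg [ [Expr [Expr [Expr b [Expr b [Expr d]]] b] b] ]]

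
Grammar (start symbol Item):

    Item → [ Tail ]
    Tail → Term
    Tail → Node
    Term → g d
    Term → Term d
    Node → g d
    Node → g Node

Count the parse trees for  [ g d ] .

2

Parse trees for [ g d ]:
  [Item [ [Tail [Term g d]] ]]
  [Item [ [Tail [Node g d]] ]]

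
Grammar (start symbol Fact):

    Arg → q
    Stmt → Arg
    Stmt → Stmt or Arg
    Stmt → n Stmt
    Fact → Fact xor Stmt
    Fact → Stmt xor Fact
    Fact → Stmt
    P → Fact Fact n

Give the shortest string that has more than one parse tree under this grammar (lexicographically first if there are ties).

length 1: no string has ≥2 trees
length 2: no string has ≥2 trees
length 3: q xor q has 2 parse trees

Two derivations of q xor q:
  Fact ⇒ Fact xor Stmt ⇒ Stmt xor Stmt ⇒ Arg xor Stmt ⇒ q xor Stmt ⇒ q xor Arg ⇒ q xor q
  Fact ⇒ Stmt xor Fact ⇒ Arg xor Fact ⇒ q xor Fact ⇒ q xor Stmt ⇒ q xor Arg ⇒ q xor q

q xor q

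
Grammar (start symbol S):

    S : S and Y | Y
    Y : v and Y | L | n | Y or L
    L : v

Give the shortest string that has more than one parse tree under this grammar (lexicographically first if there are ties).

length 1: no string has ≥2 trees
length 3: v and n has 2 parse trees

Two derivations of v and n:
  S ⇒ S and Y ⇒ Y and Y ⇒ L and Y ⇒ v and Y ⇒ v and n
  S ⇒ Y ⇒ v and Y ⇒ v and n

v and n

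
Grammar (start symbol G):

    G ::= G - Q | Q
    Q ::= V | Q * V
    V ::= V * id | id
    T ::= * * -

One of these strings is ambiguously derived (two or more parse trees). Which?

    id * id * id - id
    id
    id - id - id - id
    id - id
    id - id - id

id * id * id - id: 4 trees
id: 1 tree
id - id - id - id: 1 tree
id - id: 1 tree
id - id - id: 1 tree

id * id * id - id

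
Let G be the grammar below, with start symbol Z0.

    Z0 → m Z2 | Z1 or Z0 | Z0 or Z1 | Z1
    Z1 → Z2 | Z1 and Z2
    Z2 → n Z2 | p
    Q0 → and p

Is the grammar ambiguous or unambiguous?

Ambiguous

Witness: p or p

Derivation 1: Z0 ⇒ Z1 or Z0 ⇒ Z2 or Z0 ⇒ p or Z0 ⇒ p or Z1 ⇒ p or Z2 ⇒ p or p
Derivation 2: Z0 ⇒ Z0 or Z1 ⇒ Z1 or Z1 ⇒ Z2 or Z1 ⇒ p or Z1 ⇒ p or Z2 ⇒ p or p

Two distinct leftmost derivations for the same string.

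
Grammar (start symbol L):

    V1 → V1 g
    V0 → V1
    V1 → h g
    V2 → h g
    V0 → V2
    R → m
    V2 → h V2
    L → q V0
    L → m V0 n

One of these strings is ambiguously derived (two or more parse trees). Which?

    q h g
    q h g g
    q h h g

q h g

q h g: 2 trees
q h g g: 1 tree
q h h g: 1 tree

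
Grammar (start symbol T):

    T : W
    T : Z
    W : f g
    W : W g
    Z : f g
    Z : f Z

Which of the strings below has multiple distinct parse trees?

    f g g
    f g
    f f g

f g g: 1 tree
f g: 2 trees
f f g: 1 tree

f g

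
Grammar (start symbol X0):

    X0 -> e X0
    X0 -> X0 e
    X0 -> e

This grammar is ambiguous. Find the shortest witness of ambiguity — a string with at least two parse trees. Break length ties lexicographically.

e e

length 1: no string has ≥2 trees
length 2: e e has 2 parse trees

Two derivations of e e:
  X0 ⇒ e X0 ⇒ e e
  X0 ⇒ X0 e ⇒ e e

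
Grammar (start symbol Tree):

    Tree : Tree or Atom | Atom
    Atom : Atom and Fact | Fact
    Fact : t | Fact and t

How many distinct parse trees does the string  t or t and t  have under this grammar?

Parse trees for t or t and t:
  [Tree [Tree [Atom [Fact t]]] or [Atom [Atom [Fact t]] and [Fact t]]]
  [Tree [Tree [Atom [Fact t]]] or [Atom [Fact [Fact t] and t]]]

2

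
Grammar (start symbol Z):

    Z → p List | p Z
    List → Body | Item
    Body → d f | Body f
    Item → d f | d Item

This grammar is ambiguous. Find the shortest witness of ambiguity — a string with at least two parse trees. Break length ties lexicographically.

p d f

length 3: p d f has 2 parse trees

Two derivations of p d f:
  Z ⇒ p List ⇒ p Body ⇒ p d f
  Z ⇒ p List ⇒ p Item ⇒ p d f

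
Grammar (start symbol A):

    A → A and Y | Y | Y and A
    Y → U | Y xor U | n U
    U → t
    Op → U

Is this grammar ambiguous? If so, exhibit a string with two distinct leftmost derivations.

Ambiguous

Witness: t and t

Derivation 1: A ⇒ A and Y ⇒ Y and Y ⇒ U and Y ⇒ t and Y ⇒ t and U ⇒ t and t
Derivation 2: A ⇒ Y and A ⇒ U and A ⇒ t and A ⇒ t and Y ⇒ t and U ⇒ t and t

Two distinct leftmost derivations for the same string.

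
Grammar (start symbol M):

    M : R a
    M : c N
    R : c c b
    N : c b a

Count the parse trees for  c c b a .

2

Parse trees for c c b a:
  [M [R c c b] a]
  [M c [N c b a]]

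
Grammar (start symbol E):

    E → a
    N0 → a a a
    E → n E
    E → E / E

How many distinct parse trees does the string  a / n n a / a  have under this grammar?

4

Parse trees for a / n n a / a:
  [E [E a] / [E n [E n [E [E a] / [E a]]]]]
  [E [E a] / [E n [E [E n [E a]] / [E a]]]]
  [E [E a] / [E [E n [E n [E a]]] / [E a]]]
  [E [E [E a] / [E n [E n [E a]]]] / [E a]]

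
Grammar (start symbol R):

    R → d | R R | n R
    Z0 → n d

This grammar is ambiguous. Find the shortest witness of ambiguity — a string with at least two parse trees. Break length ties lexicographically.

d d d

length 1: no string has ≥2 trees
length 2: no string has ≥2 trees
length 3: d d d has 2 parse trees

Two derivations of d d d:
  R ⇒ R R ⇒ d R ⇒ d R R ⇒ d d R ⇒ d d d
  R ⇒ R R ⇒ R R R ⇒ d R R ⇒ d d R ⇒ d d d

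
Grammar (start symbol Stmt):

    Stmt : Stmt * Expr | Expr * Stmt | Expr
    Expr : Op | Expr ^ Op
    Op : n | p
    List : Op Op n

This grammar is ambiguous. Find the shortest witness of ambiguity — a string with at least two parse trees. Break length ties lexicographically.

n * n

length 1: no string has ≥2 trees
length 3: n * n has 2 parse trees

Two derivations of n * n:
  Stmt ⇒ Stmt * Expr ⇒ Expr * Expr ⇒ Op * Expr ⇒ n * Expr ⇒ n * Op ⇒ n * n
  Stmt ⇒ Expr * Stmt ⇒ Op * Stmt ⇒ n * Stmt ⇒ n * Expr ⇒ n * Op ⇒ n * n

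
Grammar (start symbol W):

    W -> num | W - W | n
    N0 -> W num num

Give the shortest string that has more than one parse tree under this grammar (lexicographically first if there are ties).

length 1: no string has ≥2 trees
length 3: no string has ≥2 trees
length 5: n - n - n has 2 parse trees

Two derivations of n - n - n:
  W ⇒ W - W ⇒ W - W - W ⇒ n - W - W ⇒ n - n - W ⇒ n - n - n
  W ⇒ W - W ⇒ n - W ⇒ n - W - W ⇒ n - n - W ⇒ n - n - n

n - n - n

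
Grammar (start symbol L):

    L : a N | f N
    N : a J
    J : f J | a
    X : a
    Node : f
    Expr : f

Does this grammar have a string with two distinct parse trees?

Only L, N, J are reachable from L; ignoring the rest: Each reachable nonterminal has at most one production per leading terminal, and all productions are right-linear; the derivation is determined token-by-token.

Unambiguous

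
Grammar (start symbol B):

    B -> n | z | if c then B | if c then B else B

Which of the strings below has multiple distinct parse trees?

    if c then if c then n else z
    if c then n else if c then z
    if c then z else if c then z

if c then if c then n else z: 2 trees
if c then n else if c then z: 1 tree
if c then z else if c then z: 1 tree

if c then if c then n else z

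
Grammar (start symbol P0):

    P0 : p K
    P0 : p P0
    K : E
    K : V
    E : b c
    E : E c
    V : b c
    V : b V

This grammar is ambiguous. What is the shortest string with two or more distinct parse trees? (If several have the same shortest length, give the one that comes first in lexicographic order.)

p b c

length 3: p b c has 2 parse trees

Two derivations of p b c:
  P0 ⇒ p K ⇒ p E ⇒ p b c
  P0 ⇒ p K ⇒ p V ⇒ p b c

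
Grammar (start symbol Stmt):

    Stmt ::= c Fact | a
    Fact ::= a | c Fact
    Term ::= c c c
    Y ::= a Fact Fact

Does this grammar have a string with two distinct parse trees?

(Term, Y are unreachable from Stmt, so their rules don't affect L(Stmt).) Restricted to the reachable nonterminals, every rule has the form A → t or A → t B, and no two rules for the same A share a first terminal. The grammar encodes a DFA — one run per string.

Unambiguous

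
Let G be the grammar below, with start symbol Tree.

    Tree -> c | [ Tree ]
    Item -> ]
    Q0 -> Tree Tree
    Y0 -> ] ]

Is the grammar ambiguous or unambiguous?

Unambiguous

Only Tree is reachable from Tree; ignoring the rest: Each string is a nest of matched brackets around a single atom. An opening bracket forces the recursive rule; an atom forces the base rule.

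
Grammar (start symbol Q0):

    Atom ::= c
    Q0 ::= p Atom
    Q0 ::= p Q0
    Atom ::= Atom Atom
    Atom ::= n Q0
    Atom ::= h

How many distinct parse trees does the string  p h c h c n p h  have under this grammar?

14

Parse trees for p h c h c n p h (showing first 6 of 14):
  [Q0 p [Atom [Atom h] [Atom [Atom c] [Atom [Atom h] [Atom [Atom c] [Atom n [Q0 p [Atom h]]]]]]]]
  [Q0 p [Atom [Atom h] [Atom [Atom c] [Atom [Atom [Atom h] [Atom c]] [Atom n [Q0 p [Atom h]]]]]]]
  [Q0 p [Atom [Atom h] [Atom [Atom [Atom c] [Atom h]] [Atom [Atom c] [Atom n [Q0 p [Atom h]]]]]]]
  [Q0 p [Atom [Atom h] [Atom [Atom [Atom c] [Atom [Atom h] [Atom c]]] [Atom n [Q0 p [Atom h]]]]]]
  [Q0 p [Atom [Atom h] [Atom [Atom [Atom [Atom c] [Atom h]] [Atom c]] [Atom n [Q0 p [Atom h]]]]]]
  [Q0 p [Atom [Atom [Atom h] [Atom c]] [Atom [Atom h] [Atom [Atom c] [Atom n [Q0 p [Atom h]]]]]]]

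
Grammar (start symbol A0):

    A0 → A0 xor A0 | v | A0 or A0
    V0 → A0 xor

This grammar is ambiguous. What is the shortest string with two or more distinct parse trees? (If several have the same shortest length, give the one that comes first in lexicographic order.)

v or v or v

length 1: no string has ≥2 trees
length 3: no string has ≥2 trees
length 5: v or v or v has 2 parse trees

Two derivations of v or v or v:
  A0 ⇒ A0 or A0 ⇒ v or A0 ⇒ v or A0 or A0 ⇒ v or v or A0 ⇒ v or v or v
  A0 ⇒ A0 or A0 ⇒ A0 or A0 or A0 ⇒ v or A0 or A0 ⇒ v or v or A0 ⇒ v or v or v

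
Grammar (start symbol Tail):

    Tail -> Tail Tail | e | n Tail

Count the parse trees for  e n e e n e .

9

Parse trees for e n e e n e (showing first 6 of 9):
  [Tail [Tail e] [Tail [Tail n [Tail e]] [Tail [Tail e] [Tail n [Tail e]]]]]
  [Tail [Tail e] [Tail [Tail [Tail n [Tail e]] [Tail e]] [Tail n [Tail e]]]]
  [Tail [Tail e] [Tail [Tail n [Tail [Tail e] [Tail e]]] [Tail n [Tail e]]]]
  [Tail [Tail e] [Tail n [Tail [Tail e] [Tail [Tail e] [Tail n [Tail e]]]]]]
  [Tail [Tail e] [Tail n [Tail [Tail [Tail e] [Tail e]] [Tail n [Tail e]]]]]
  [Tail [Tail [Tail e] [Tail n [Tail e]]] [Tail [Tail e] [Tail n [Tail e]]]]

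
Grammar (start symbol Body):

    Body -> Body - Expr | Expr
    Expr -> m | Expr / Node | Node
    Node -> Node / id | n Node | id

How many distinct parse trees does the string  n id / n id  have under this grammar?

1

Parse trees for n id / n id:
  [Body [Expr [Expr [Node n [Node id]]] / [Node n [Node id]]]]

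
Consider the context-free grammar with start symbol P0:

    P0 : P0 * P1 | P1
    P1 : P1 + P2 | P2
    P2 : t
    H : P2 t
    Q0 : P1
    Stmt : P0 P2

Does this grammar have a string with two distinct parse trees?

(H, Q0, Stmt are unreachable from P0, so their rules don't affect L(P0).) The grammar is stratified — P0 handles '*' (left-recursive), P1 handles '+', P2 atoms. Each operator has a fixed associativity and precedence level, so every string has one parse.

Unambiguous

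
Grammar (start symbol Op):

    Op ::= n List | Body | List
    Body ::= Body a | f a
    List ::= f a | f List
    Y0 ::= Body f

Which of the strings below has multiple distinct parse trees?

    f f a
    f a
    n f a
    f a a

f a

f f a: 1 tree
f a: 2 trees
n f a: 1 tree
f a a: 1 tree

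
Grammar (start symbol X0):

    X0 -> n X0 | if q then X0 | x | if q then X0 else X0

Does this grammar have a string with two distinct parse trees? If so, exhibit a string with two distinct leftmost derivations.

Witness: if q then if q then x else x

Derivation 1: X0 ⇒ if q then X0 ⇒ if q then if q then X0 else X0 ⇒ if q then if q then x else X0 ⇒ if q then if q then x else x
Derivation 2: X0 ⇒ if q then X0 else X0 ⇒ if q then if q then X0 else X0 ⇒ if q then if q then x else X0 ⇒ if q then if q then x else x

Two distinct leftmost derivations for the same string.

Ambiguous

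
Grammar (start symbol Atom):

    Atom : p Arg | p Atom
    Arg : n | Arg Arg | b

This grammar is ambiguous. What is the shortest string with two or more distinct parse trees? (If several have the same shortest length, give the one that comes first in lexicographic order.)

p b b b

length 2: no string has ≥2 trees
length 3: no string has ≥2 trees
length 4: p b b b has 2 parse trees

Two derivations of p b b b:
  Atom ⇒ p Arg ⇒ p Arg Arg ⇒ p Arg Arg Arg ⇒ p b Arg Arg ⇒ p b b Arg ⇒ p b b b
  Atom ⇒ p Arg ⇒ p Arg Arg ⇒ p b Arg ⇒ p b Arg Arg ⇒ p b b Arg ⇒ p b b b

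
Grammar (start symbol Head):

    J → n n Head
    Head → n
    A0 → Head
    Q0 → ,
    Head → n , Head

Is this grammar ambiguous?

Unambiguous

Only Head is reachable from Head; ignoring the rest: The reachable grammar is A → atom sep A | atom. Each atom is followed by either the separator (recurse) or end-of-string (stop) — no choice point.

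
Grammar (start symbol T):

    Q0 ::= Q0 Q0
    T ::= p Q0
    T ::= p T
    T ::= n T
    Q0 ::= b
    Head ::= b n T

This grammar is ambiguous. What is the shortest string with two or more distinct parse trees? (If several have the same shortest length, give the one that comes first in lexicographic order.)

p b b b

length 2: no string has ≥2 trees
length 3: no string has ≥2 trees
length 4: p b b b has 2 parse trees

Two derivations of p b b b:
  T ⇒ p Q0 ⇒ p Q0 Q0 ⇒ p Q0 Q0 Q0 ⇒ p b Q0 Q0 ⇒ p b b Q0 ⇒ p b b b
  T ⇒ p Q0 ⇒ p Q0 Q0 ⇒ p b Q0 ⇒ p b Q0 Q0 ⇒ p b b Q0 ⇒ p b b b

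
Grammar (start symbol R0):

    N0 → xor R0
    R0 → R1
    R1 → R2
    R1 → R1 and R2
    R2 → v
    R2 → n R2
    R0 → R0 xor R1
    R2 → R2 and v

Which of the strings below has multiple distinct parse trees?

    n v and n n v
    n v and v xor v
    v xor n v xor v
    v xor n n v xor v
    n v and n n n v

n v and v xor v

n v and n n v: 1 tree
n v and v xor v: 3 trees
v xor n v xor v: 1 tree
v xor n n v xor v: 1 tree
n v and n n n v: 1 tree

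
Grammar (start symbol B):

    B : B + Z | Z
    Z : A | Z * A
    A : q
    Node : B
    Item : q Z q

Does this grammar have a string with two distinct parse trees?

(Node, Item are unreachable from B, so their rules don't affect L(B).) This is a standard precedence ladder (B over Z over A), with each level left-recursive on its own operator ('+' at B, '*' at Z). That structure is LR(1), hence unambiguous.

Unambiguous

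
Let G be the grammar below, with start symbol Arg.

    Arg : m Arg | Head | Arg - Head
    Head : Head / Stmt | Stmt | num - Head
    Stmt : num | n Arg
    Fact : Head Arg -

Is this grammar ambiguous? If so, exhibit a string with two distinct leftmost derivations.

Witness: num - num

Derivation 1: Arg ⇒ Head ⇒ num - Head ⇒ num - Stmt ⇒ num - num
Derivation 2: Arg ⇒ Arg - Head ⇒ Head - Head ⇒ Stmt - Head ⇒ num - Head ⇒ num - Stmt ⇒ num - num

Two distinct leftmost derivations for the same string.

Ambiguous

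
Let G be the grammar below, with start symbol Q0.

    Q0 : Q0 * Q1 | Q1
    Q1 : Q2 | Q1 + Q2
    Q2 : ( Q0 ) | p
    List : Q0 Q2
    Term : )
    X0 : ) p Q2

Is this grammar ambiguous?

Only Q0, Q1, Q2 are reachable from Q0; ignoring the rest: The grammar is stratified — Q0 handles '*' (left-recursive), Q1 handles '+', Q2 atoms. Each operator has a fixed associativity and precedence level, so every string has one parse.

Unambiguous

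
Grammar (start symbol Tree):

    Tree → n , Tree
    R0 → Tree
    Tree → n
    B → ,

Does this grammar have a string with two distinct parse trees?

Unambiguous

(B, R0 are unreachable from Tree, so their rules don't affect L(Tree).) The reachable grammar is A → atom sep A | atom. Each atom is followed by either the separator (recurse) or end-of-string (stop) — no choice point.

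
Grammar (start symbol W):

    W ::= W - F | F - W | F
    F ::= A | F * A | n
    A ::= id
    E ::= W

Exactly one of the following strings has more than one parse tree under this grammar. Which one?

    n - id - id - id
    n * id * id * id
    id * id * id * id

n - id - id - id

n - id - id - id: 8 trees
n * id * id * id: 1 tree
id * id * id * id: 1 tree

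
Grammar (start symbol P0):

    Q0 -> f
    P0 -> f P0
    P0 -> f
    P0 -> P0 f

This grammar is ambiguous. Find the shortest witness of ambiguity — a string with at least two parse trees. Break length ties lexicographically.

length 1: no string has ≥2 trees
length 2: f f has 2 parse trees

Two derivations of f f:
  P0 ⇒ f P0 ⇒ f f
  P0 ⇒ P0 f ⇒ f f

f f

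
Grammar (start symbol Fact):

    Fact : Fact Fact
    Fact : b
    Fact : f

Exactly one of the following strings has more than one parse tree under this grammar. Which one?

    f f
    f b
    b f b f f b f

b f b f f b f

f f: 1 tree
f b: 1 tree
b f b f f b f: 132 trees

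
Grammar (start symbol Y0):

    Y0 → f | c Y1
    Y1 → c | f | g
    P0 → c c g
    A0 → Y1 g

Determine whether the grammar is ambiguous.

Unambiguous

Only Y0, Y1 are reachable from Y0; ignoring the rest: Each reachable nonterminal has at most one production per leading terminal, and all productions are right-linear; the derivation is determined token-by-token.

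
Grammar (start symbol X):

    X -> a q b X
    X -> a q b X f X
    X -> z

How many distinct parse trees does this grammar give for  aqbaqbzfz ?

2

Parse trees for aqbaqbzfz:
  [X a q b [X a q b [X z] f [X z]]]
  [X a q b [X a q b [X z]] f [X z]]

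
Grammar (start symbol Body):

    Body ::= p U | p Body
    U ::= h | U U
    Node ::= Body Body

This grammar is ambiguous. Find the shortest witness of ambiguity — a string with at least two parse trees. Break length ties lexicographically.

p h h h

length 2: no string has ≥2 trees
length 3: no string has ≥2 trees
length 4: p h h h has 2 parse trees

Two derivations of p h h h:
  Body ⇒ p U ⇒ p U U ⇒ p h U ⇒ p h U U ⇒ p h h U ⇒ p h h h
  Body ⇒ p U ⇒ p U U ⇒ p U U U ⇒ p h U U ⇒ p h h U ⇒ p h h h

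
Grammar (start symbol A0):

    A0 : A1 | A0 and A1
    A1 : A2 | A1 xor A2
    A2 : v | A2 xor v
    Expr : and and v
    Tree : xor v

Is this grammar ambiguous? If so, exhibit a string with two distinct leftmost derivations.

Ambiguous

Witness: v xor v

Derivation 1: A0 ⇒ A1 ⇒ A2 ⇒ A2 xor v ⇒ v xor v
Derivation 2: A0 ⇒ A1 ⇒ A1 xor A2 ⇒ A2 xor A2 ⇒ v xor A2 ⇒ v xor v

Two distinct leftmost derivations for the same string.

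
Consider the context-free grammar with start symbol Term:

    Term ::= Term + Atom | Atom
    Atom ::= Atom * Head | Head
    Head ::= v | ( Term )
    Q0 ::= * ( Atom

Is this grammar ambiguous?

Unambiguous

(Q0 is unreachable from Term, so its rules don't affect L(Term).) This is a standard precedence ladder (Term over Atom over Head), with each level left-recursive on its own operator ('+' at Term, '*' at Atom). That structure is LR(1), hence unambiguous.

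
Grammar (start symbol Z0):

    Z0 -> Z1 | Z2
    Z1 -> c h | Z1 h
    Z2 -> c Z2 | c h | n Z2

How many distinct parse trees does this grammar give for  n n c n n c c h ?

1

Parse trees for n n c n n c c h:
  [Z0 [Z2 n [Z2 n [Z2 c [Z2 n [Z2 n [Z2 c [Z2 c h]]]]]]]]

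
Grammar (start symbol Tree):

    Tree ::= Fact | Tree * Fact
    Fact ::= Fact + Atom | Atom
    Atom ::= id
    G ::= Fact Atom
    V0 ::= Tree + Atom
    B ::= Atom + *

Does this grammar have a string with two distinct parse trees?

Only Tree, Fact, Atom are reachable from Tree; ignoring the rest: This is a standard precedence ladder (Tree over Fact over Atom), with each level left-recursive on its own operator ('*' at Tree, '+' at Fact). That structure is LR(1), hence unambiguous.

Unambiguous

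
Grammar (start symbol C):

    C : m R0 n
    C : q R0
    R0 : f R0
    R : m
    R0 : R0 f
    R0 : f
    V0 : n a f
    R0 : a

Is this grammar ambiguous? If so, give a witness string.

Ambiguous

Witness: q f f

Derivation 1: C ⇒ q R0 ⇒ q f R0 ⇒ q f f
Derivation 2: C ⇒ q R0 ⇒ q R0 f ⇒ q f f

Two distinct leftmost derivations for the same string.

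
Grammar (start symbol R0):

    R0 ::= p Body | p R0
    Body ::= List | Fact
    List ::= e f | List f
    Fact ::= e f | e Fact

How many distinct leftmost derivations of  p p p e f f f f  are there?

Parse trees for p p p e f f f f:
  [R0 p [R0 p [R0 p [Body [List [List [List [List e f] f] f] f]]]]]

1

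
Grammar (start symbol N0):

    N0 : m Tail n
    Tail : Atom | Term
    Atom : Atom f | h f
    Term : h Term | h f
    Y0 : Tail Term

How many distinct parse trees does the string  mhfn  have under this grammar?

2

Parse trees for mhfn:
  [N0 m [Tail [Atom h f]] n]
  [N0 m [Tail [Term h f]] n]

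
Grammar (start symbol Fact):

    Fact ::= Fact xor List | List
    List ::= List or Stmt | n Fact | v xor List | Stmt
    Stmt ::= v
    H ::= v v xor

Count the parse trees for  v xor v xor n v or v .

Parse trees for v xor v xor n v or v (showing first 6 of 11):
  [Fact [Fact [List [Stmt v]]] xor [List [List v xor [List n [Fact [List [Stmt v]]]]] or [Stmt v]]]
  [Fact [Fact [List [Stmt v]]] xor [List v xor [List [List n [Fact [List [Stmt v]]]] or [Stmt v]]]]
  [Fact [Fact [List [Stmt v]]] xor [List v xor [List n [Fact [List [List [Stmt v]] or [Stmt v]]]]]]
  [Fact [Fact [Fact [List [Stmt v]]] xor [List [Stmt v]]] xor [List [List n [Fact [List [Stmt v]]]] or [Stmt v]]]
  [Fact [Fact [Fact [List [Stmt v]]] xor [List [Stmt v]]] xor [List n [Fact [List [List [Stmt v]] or [Stmt v]]]]]
  [Fact [Fact [List v xor [List [Stmt v]]]] xor [List [List n [Fact [List [Stmt v]]]] or [Stmt v]]]

11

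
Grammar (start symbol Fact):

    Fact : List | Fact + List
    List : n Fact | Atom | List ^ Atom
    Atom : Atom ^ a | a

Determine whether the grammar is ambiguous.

Ambiguous

Witness: a ^ a

Derivation 1: Fact ⇒ List ⇒ Atom ⇒ Atom ^ a ⇒ a ^ a
Derivation 2: Fact ⇒ List ⇒ List ^ Atom ⇒ Atom ^ Atom ⇒ a ^ Atom ⇒ a ^ a

Two distinct leftmost derivations for the same string.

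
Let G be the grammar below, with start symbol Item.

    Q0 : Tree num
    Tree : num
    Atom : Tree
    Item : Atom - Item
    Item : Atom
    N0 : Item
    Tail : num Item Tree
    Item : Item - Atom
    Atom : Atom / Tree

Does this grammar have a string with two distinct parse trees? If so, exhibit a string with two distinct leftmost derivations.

Ambiguous

Witness: num - num

Derivation 1: Item ⇒ Atom - Item ⇒ Tree - Item ⇒ num - Item ⇒ num - Atom ⇒ num - Tree ⇒ num - num
Derivation 2: Item ⇒ Item - Atom ⇒ Atom - Atom ⇒ Tree - Atom ⇒ num - Atom ⇒ num - Tree ⇒ num - num

Two distinct leftmost derivations for the same string.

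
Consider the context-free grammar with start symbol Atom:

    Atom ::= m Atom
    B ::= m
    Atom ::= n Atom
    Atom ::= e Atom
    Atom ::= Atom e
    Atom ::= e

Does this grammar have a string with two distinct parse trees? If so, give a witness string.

Witness: e e

Derivation 1: Atom ⇒ e Atom ⇒ e e
Derivation 2: Atom ⇒ Atom e ⇒ e e

Two distinct leftmost derivations for the same string.

Ambiguous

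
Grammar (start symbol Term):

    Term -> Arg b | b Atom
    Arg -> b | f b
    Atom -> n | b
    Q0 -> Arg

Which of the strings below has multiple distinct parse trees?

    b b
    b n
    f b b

b b: 2 trees
b n: 1 tree
f b b: 1 tree

b b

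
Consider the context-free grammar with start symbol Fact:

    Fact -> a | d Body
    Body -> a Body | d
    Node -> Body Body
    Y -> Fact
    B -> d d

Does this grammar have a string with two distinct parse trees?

(Node, Y, B are unreachable from Fact, so their rules don't affect L(Fact).) Each reachable nonterminal has at most one production per leading terminal, and all productions are right-linear; the derivation is determined token-by-token.

Unambiguous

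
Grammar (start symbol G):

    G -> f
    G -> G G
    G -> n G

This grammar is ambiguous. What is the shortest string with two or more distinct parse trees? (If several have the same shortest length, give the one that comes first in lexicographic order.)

length 1: no string has ≥2 trees
length 2: no string has ≥2 trees
length 3: f f f has 2 parse trees

Two derivations of f f f:
  G ⇒ G G ⇒ f G ⇒ f G G ⇒ f f G ⇒ f f f
  G ⇒ G G ⇒ G G G ⇒ f G G ⇒ f f G ⇒ f f f

f f f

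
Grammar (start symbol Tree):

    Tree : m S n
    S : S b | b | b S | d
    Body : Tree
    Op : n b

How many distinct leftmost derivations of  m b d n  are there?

Parse trees for m b d n:
  [Tree m [S b [S d]] n]

1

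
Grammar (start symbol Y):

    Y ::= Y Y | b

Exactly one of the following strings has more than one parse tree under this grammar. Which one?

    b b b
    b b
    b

b b b: 2 trees
b b: 1 tree
b: 1 tree

b b b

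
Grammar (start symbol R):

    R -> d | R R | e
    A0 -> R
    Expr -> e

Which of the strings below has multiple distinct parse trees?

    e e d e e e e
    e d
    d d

e e d e e e e: 132 trees
e d: 1 tree
d d: 1 tree

e e d e e e e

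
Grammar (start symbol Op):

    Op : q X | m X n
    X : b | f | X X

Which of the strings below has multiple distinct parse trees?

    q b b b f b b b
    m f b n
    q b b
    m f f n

q b b b f b b b

q b b b f b b b: 132 trees
m f b n: 1 tree
q b b: 1 tree
m f f n: 1 tree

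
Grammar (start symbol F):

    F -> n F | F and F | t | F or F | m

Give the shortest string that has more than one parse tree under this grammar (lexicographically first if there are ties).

n m and m

length 1: no string has ≥2 trees
length 2: no string has ≥2 trees
length 3: no string has ≥2 trees
length 4: n m and m has 2 parse trees

Two derivations of n m and m:
  F ⇒ n F ⇒ n F and F ⇒ n m and F ⇒ n m and m
  F ⇒ F and F ⇒ n F and F ⇒ n m and F ⇒ n m and m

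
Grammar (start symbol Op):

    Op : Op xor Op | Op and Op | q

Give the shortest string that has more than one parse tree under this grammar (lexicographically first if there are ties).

q and q and q

length 1: no string has ≥2 trees
length 3: no string has ≥2 trees
length 5: q and q and q has 2 parse trees

Two derivations of q and q and q:
  Op ⇒ Op and Op ⇒ Op and Op and Op ⇒ q and Op and Op ⇒ q and q and Op ⇒ q and q and q
  Op ⇒ Op and Op ⇒ q and Op ⇒ q and Op and Op ⇒ q and q and Op ⇒ q and q and q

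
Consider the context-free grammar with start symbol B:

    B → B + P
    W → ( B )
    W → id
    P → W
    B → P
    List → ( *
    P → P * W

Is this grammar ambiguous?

Unambiguous

Only B, P, W are reachable from B; ignoring the rest: B → B + P | P  ;  P → P * W | W  — a left-associative chain with W at the bottom. Each string factors uniquely by precedence.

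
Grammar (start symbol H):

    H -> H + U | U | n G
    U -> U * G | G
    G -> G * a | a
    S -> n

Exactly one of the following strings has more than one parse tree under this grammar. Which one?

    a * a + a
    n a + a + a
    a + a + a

a * a + a: 2 trees
n a + a + a: 1 tree
a + a + a: 1 tree

a * a + a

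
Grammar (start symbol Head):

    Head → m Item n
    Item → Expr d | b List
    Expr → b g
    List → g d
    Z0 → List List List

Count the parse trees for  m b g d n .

Parse trees for m b g d n:
  [Head m [Item [Expr b g] d] n]
  [Head m [Item b [List g d]] n]

2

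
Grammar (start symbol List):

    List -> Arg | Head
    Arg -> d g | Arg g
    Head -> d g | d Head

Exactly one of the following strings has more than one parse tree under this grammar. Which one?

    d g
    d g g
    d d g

d g

d g: 2 trees
d g g: 1 tree
d d g: 1 tree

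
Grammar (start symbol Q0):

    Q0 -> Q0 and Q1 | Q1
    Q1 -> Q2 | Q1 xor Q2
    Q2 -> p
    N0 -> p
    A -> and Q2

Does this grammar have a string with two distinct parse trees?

Unambiguous

Only Q0, Q1, Q2 are reachable from Q0; ignoring the rest: Q0 → Q0 and Q1 | Q1  ;  Q1 → Q1 xor Q2 | Q2  — a left-associative chain with Q2 at the bottom. Each string factors uniquely by precedence.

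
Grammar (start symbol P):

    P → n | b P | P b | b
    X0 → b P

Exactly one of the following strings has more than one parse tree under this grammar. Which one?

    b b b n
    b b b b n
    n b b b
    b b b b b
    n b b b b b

b b b n: 1 tree
b b b b n: 1 tree
n b b b: 1 tree
b b b b b: 16 trees
n b b b b b: 1 tree

b b b b b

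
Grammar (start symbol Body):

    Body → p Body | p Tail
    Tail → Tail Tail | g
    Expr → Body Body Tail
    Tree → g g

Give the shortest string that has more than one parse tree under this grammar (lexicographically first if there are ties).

length 2: no string has ≥2 trees
length 3: no string has ≥2 trees
length 4: p g g g has 2 parse trees

Two derivations of p g g g:
  Body ⇒ p Tail ⇒ p Tail Tail ⇒ p Tail Tail Tail ⇒ p g Tail Tail ⇒ p g g Tail ⇒ p g g g
  Body ⇒ p Tail ⇒ p Tail Tail ⇒ p g Tail ⇒ p g Tail Tail ⇒ p g g Tail ⇒ p g g g

p g g g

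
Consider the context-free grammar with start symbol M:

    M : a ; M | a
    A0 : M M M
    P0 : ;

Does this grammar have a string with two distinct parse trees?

(A0, P0 are unreachable from M, so their rules don't affect L(M).) Right-recursive list with a separator: after each atom, whether the separator follows determines the rule. One parse per string.

Unambiguous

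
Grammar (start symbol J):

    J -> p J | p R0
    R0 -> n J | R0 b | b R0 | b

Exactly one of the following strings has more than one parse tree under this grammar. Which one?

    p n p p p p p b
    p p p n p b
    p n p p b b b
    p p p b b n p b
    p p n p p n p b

p n p p b b b

p n p p p p p b: 1 tree
p p p n p b: 1 tree
p n p p b b b: 7 trees
p p p b b n p b: 1 tree
p p n p p n p b: 1 tree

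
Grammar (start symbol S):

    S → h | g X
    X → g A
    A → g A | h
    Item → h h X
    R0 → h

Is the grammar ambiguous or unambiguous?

Unambiguous

Only S, X, A are reachable from S; ignoring the rest: Each reachable nonterminal has at most one production per leading terminal, and all productions are right-linear; the derivation is determined token-by-token.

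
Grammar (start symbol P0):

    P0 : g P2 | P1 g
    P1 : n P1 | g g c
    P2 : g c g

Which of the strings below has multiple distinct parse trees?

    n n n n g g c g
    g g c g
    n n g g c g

n n n n g g c g: 1 tree
g g c g: 2 trees
n n g g c g: 1 tree

g g c g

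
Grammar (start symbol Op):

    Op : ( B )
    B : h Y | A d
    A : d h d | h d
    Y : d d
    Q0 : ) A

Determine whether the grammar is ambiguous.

Witness: ( h d d )

Derivation 1: Op ⇒ ( B ) ⇒ ( h Y ) ⇒ ( h d d )
Derivation 2: Op ⇒ ( B ) ⇒ ( A d ) ⇒ ( h d d )

Two distinct leftmost derivations for the same string.

Ambiguous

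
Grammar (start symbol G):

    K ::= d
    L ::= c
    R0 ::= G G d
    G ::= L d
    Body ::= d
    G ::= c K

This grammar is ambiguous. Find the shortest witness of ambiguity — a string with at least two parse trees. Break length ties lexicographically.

length 2: c d has 2 parse trees

Two derivations of c d:
  G ⇒ L d ⇒ c d
  G ⇒ c K ⇒ c d

c d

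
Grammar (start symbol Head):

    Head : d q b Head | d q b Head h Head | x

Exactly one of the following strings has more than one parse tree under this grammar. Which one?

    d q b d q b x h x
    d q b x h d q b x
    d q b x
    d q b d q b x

d q b d q b x h x

d q b d q b x h x: 2 trees
d q b x h d q b x: 1 tree
d q b x: 1 tree
d q b d q b x: 1 tree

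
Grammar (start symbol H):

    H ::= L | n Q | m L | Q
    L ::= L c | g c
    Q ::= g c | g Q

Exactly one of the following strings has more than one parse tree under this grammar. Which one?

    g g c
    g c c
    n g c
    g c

g g c: 1 tree
g c c: 1 tree
n g c: 1 tree
g c: 2 trees

g c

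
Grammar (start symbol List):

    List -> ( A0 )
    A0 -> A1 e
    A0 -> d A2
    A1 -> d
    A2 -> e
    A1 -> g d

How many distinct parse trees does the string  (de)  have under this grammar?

2

Parse trees for (de):
  [List ( [A0 [A1 d] e] )]
  [List ( [A0 d [A2 e]] )]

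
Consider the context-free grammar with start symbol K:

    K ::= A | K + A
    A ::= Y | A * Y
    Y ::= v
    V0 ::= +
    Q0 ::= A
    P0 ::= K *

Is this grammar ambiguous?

Unambiguous

(V0, Q0, P0 are unreachable from K, so their rules don't affect L(K).) This is a standard precedence ladder (K over A over Y), with each level left-recursive on its own operator ('+' at K, '*' at A). That structure is LR(1), hence unambiguous.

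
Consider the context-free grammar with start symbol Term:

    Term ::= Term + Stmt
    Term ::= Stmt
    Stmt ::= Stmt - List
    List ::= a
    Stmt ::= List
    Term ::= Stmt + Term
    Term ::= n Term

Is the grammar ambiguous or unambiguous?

Witness: a + a

Derivation 1: Term ⇒ Term + Stmt ⇒ Stmt + Stmt ⇒ List + Stmt ⇒ a + Stmt ⇒ a + List ⇒ a + a
Derivation 2: Term ⇒ Stmt + Term ⇒ List + Term ⇒ a + Term ⇒ a + Stmt ⇒ a + List ⇒ a + a

Two distinct leftmost derivations for the same string.

Ambiguous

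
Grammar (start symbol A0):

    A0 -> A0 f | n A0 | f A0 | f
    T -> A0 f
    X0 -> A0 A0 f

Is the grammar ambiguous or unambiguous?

Ambiguous

Witness: f f

Derivation 1: A0 ⇒ A0 f ⇒ f f
Derivation 2: A0 ⇒ f A0 ⇒ f f

Two distinct leftmost derivations for the same string.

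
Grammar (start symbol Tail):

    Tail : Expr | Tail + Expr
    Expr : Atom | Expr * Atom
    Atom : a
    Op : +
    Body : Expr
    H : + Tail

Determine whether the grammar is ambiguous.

Unambiguous

Only Tail, Expr, Atom are reachable from Tail; ignoring the rest: The grammar is stratified — Tail handles '+' (left-recursive), Expr handles '*', Atom atoms. Each operator has a fixed associativity and precedence level, so every string has one parse.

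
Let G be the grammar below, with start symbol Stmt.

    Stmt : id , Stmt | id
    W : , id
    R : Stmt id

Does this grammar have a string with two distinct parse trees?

Only Stmt is reachable from Stmt; ignoring the rest: The reachable grammar is A → atom sep A | atom. Each atom is followed by either the separator (recurse) or end-of-string (stop) — no choice point.

Unambiguous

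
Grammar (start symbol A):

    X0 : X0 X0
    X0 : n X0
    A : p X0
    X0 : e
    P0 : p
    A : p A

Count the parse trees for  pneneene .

Parse trees for pneneene (showing first 6 of 23):
  [A p [X0 [X0 n [X0 e]] [X0 [X0 n [X0 e]] [X0 [X0 e] [X0 n [X0 e]]]]]]
  [A p [X0 [X0 n [X0 e]] [X0 [X0 [X0 n [X0 e]] [X0 e]] [X0 n [X0 e]]]]]
  [A p [X0 [X0 n [X0 e]] [X0 [X0 n [X0 [X0 e] [X0 e]]] [X0 n [X0 e]]]]]
  [A p [X0 [X0 n [X0 e]] [X0 n [X0 [X0 e] [X0 [X0 e] [X0 n [X0 e]]]]]]]
  [A p [X0 [X0 n [X0 e]] [X0 n [X0 [X0 [X0 e] [X0 e]] [X0 n [X0 e]]]]]]
  [A p [X0 [X0 [X0 n [X0 e]] [X0 n [X0 e]]] [X0 [X0 e] [X0 n [X0 e]]]]]

23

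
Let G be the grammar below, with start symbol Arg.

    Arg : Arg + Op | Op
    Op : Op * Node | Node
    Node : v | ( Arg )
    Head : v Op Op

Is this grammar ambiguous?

Unambiguous

(Head is unreachable from Arg, so its rules don't affect L(Arg).) The grammar is stratified — Arg handles '+' (left-recursive), Op handles '*', Node atoms. Each operator has a fixed associativity and precedence level, so every string has one parse.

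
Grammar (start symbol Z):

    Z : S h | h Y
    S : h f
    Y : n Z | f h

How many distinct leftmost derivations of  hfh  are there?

Parse trees for hfh:
  [Z [S h f] h]
  [Z h [Y f h]]

2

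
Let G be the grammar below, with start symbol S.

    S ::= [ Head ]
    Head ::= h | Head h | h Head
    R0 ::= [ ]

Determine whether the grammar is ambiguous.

Witness: [ h h ]

Derivation 1: S ⇒ [ Head ] ⇒ [ Head h ] ⇒ [ h h ]
Derivation 2: S ⇒ [ Head ] ⇒ [ h Head ] ⇒ [ h h ]

Two distinct leftmost derivations for the same string.

Ambiguous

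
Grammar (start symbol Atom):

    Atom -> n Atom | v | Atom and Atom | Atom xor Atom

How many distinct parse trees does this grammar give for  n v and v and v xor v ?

Parse trees for n v and v and v xor v (showing first 6 of 14):
  [Atom n [Atom [Atom v] and [Atom [Atom v] and [Atom [Atom v] xor [Atom v]]]]]
  [Atom n [Atom [Atom v] and [Atom [Atom [Atom v] and [Atom v]] xor [Atom v]]]]
  [Atom n [Atom [Atom [Atom v] and [Atom v]] and [Atom [Atom v] xor [Atom v]]]]
  [Atom n [Atom [Atom [Atom v] and [Atom [Atom v] and [Atom v]]] xor [Atom v]]]
  [Atom n [Atom [Atom [Atom [Atom v] and [Atom v]] and [Atom v]] xor [Atom v]]]
  [Atom [Atom n [Atom v]] and [Atom [Atom v] and [Atom [Atom v] xor [Atom v]]]]

14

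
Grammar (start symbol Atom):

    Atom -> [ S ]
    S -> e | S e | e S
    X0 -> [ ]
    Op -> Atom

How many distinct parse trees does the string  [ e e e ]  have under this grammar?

4

Parse trees for [ e e e ]:
  [Atom [ [S [S [S e] e] e] ]]
  [Atom [ [S [S e [S e]] e] ]]
  [Atom [ [S e [S [S e] e]] ]]
  [Atom [ [S e [S e [S e]]] ]]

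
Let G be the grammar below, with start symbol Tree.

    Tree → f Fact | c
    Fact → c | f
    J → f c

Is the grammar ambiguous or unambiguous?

Unambiguous

(J is unreachable from Tree, so its rules don't affect L(Tree).) Restricted to the reachable nonterminals, every rule has the form A → t or A → t B, and no two rules for the same A share a first terminal. The grammar encodes a DFA — one run per string.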